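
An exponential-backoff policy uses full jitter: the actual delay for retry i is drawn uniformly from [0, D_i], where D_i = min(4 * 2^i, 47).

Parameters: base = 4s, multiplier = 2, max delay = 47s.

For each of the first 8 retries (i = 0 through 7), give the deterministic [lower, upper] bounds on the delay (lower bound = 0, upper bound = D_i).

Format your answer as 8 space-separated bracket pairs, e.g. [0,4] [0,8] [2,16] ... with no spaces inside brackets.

Answer: [0,4] [0,8] [0,16] [0,32] [0,47] [0,47] [0,47] [0,47]

Derivation:
Computing bounds per retry:
  i=0: D_i=min(4*2^0,47)=4, bounds=[0,4]
  i=1: D_i=min(4*2^1,47)=8, bounds=[0,8]
  i=2: D_i=min(4*2^2,47)=16, bounds=[0,16]
  i=3: D_i=min(4*2^3,47)=32, bounds=[0,32]
  i=4: D_i=min(4*2^4,47)=47, bounds=[0,47]
  i=5: D_i=min(4*2^5,47)=47, bounds=[0,47]
  i=6: D_i=min(4*2^6,47)=47, bounds=[0,47]
  i=7: D_i=min(4*2^7,47)=47, bounds=[0,47]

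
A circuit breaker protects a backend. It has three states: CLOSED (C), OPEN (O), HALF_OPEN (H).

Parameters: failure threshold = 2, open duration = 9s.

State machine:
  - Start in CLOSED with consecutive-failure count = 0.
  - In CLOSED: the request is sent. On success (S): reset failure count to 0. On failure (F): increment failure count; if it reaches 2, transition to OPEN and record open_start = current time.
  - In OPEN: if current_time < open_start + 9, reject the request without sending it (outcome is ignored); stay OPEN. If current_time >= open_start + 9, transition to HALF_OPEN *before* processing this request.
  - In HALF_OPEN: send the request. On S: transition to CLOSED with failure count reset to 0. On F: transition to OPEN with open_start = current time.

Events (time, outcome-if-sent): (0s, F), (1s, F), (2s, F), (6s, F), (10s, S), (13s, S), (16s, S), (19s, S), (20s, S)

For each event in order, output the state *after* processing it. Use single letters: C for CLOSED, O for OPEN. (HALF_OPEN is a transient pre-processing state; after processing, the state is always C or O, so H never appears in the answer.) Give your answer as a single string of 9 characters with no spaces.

State after each event:
  event#1 t=0s outcome=F: state=CLOSED
  event#2 t=1s outcome=F: state=OPEN
  event#3 t=2s outcome=F: state=OPEN
  event#4 t=6s outcome=F: state=OPEN
  event#5 t=10s outcome=S: state=CLOSED
  event#6 t=13s outcome=S: state=CLOSED
  event#7 t=16s outcome=S: state=CLOSED
  event#8 t=19s outcome=S: state=CLOSED
  event#9 t=20s outcome=S: state=CLOSED

Answer: COOOCCCCC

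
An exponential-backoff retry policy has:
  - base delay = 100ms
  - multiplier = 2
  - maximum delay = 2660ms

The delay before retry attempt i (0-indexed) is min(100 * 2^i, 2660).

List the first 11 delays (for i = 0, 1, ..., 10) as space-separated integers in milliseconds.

Answer: 100 200 400 800 1600 2660 2660 2660 2660 2660 2660

Derivation:
Computing each delay:
  i=0: min(100*2^0, 2660) = 100
  i=1: min(100*2^1, 2660) = 200
  i=2: min(100*2^2, 2660) = 400
  i=3: min(100*2^3, 2660) = 800
  i=4: min(100*2^4, 2660) = 1600
  i=5: min(100*2^5, 2660) = 2660
  i=6: min(100*2^6, 2660) = 2660
  i=7: min(100*2^7, 2660) = 2660
  i=8: min(100*2^8, 2660) = 2660
  i=9: min(100*2^9, 2660) = 2660
  i=10: min(100*2^10, 2660) = 2660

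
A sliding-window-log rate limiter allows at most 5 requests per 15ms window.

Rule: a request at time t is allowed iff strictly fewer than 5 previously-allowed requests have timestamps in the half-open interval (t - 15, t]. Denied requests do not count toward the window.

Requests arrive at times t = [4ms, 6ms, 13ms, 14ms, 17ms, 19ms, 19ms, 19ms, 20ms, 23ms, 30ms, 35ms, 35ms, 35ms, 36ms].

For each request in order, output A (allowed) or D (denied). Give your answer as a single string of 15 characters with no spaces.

Tracking allowed requests in the window:
  req#1 t=4ms: ALLOW
  req#2 t=6ms: ALLOW
  req#3 t=13ms: ALLOW
  req#4 t=14ms: ALLOW
  req#5 t=17ms: ALLOW
  req#6 t=19ms: ALLOW
  req#7 t=19ms: DENY
  req#8 t=19ms: DENY
  req#9 t=20ms: DENY
  req#10 t=23ms: ALLOW
  req#11 t=30ms: ALLOW
  req#12 t=35ms: ALLOW
  req#13 t=35ms: ALLOW
  req#14 t=35ms: ALLOW
  req#15 t=36ms: DENY

Answer: AAAAAADDDAAAAAD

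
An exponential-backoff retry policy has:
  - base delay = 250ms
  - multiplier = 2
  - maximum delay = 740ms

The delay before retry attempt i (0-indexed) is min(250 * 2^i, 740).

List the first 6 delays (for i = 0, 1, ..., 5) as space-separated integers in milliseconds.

Answer: 250 500 740 740 740 740

Derivation:
Computing each delay:
  i=0: min(250*2^0, 740) = 250
  i=1: min(250*2^1, 740) = 500
  i=2: min(250*2^2, 740) = 740
  i=3: min(250*2^3, 740) = 740
  i=4: min(250*2^4, 740) = 740
  i=5: min(250*2^5, 740) = 740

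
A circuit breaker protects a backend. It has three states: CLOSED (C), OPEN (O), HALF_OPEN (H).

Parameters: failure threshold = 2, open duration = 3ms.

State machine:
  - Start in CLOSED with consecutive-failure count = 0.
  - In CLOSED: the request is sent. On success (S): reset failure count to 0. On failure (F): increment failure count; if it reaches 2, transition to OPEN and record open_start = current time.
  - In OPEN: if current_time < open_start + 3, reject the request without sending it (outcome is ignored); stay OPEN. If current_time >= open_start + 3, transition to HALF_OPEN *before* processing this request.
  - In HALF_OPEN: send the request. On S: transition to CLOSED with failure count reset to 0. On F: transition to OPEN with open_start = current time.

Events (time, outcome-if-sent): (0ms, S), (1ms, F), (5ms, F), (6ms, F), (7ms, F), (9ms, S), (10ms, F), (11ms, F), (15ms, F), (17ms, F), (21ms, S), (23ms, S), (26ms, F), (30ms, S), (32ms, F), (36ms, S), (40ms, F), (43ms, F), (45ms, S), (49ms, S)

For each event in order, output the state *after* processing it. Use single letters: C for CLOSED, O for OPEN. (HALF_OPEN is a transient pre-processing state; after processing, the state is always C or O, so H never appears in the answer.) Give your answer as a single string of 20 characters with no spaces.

Answer: CCOOOCCOOOCCCCCCCOOC

Derivation:
State after each event:
  event#1 t=0ms outcome=S: state=CLOSED
  event#2 t=1ms outcome=F: state=CLOSED
  event#3 t=5ms outcome=F: state=OPEN
  event#4 t=6ms outcome=F: state=OPEN
  event#5 t=7ms outcome=F: state=OPEN
  event#6 t=9ms outcome=S: state=CLOSED
  event#7 t=10ms outcome=F: state=CLOSED
  event#8 t=11ms outcome=F: state=OPEN
  event#9 t=15ms outcome=F: state=OPEN
  event#10 t=17ms outcome=F: state=OPEN
  event#11 t=21ms outcome=S: state=CLOSED
  event#12 t=23ms outcome=S: state=CLOSED
  event#13 t=26ms outcome=F: state=CLOSED
  event#14 t=30ms outcome=S: state=CLOSED
  event#15 t=32ms outcome=F: state=CLOSED
  event#16 t=36ms outcome=S: state=CLOSED
  event#17 t=40ms outcome=F: state=CLOSED
  event#18 t=43ms outcome=F: state=OPEN
  event#19 t=45ms outcome=S: state=OPEN
  event#20 t=49ms outcome=S: state=CLOSED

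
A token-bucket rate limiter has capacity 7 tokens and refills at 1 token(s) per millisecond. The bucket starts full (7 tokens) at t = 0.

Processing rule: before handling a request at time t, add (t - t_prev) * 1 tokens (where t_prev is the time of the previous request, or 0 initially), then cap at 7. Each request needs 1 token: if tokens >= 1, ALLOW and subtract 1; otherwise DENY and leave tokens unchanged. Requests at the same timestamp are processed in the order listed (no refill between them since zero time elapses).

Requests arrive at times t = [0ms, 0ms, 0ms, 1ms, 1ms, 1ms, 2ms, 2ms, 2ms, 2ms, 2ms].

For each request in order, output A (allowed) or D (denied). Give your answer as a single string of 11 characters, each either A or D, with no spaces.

Simulating step by step:
  req#1 t=0ms: ALLOW
  req#2 t=0ms: ALLOW
  req#3 t=0ms: ALLOW
  req#4 t=1ms: ALLOW
  req#5 t=1ms: ALLOW
  req#6 t=1ms: ALLOW
  req#7 t=2ms: ALLOW
  req#8 t=2ms: ALLOW
  req#9 t=2ms: ALLOW
  req#10 t=2ms: DENY
  req#11 t=2ms: DENY

Answer: AAAAAAAAADD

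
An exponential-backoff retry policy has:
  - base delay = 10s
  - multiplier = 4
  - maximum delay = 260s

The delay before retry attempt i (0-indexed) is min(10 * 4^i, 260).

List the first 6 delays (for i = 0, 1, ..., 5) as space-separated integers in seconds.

Answer: 10 40 160 260 260 260

Derivation:
Computing each delay:
  i=0: min(10*4^0, 260) = 10
  i=1: min(10*4^1, 260) = 40
  i=2: min(10*4^2, 260) = 160
  i=3: min(10*4^3, 260) = 260
  i=4: min(10*4^4, 260) = 260
  i=5: min(10*4^5, 260) = 260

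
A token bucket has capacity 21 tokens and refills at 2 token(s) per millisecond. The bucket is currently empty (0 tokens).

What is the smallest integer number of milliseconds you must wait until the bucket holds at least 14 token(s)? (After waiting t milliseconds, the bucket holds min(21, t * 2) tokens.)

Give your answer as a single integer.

Answer: 7

Derivation:
Need t * 2 >= 14, so t >= 14/2.
Smallest integer t = ceil(14/2) = 7.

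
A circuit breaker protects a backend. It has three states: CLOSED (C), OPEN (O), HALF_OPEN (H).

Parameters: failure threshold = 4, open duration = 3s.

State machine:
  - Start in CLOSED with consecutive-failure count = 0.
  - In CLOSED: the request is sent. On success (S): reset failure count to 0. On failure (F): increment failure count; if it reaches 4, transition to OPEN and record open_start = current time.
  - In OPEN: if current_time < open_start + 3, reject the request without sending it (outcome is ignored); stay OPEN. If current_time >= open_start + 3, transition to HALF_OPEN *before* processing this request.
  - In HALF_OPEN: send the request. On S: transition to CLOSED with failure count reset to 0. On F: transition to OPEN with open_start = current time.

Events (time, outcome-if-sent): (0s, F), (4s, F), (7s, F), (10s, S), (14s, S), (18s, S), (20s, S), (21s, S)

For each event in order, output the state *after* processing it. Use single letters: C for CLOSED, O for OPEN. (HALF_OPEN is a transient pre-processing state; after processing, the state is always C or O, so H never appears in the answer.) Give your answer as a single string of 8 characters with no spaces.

Answer: CCCCCCCC

Derivation:
State after each event:
  event#1 t=0s outcome=F: state=CLOSED
  event#2 t=4s outcome=F: state=CLOSED
  event#3 t=7s outcome=F: state=CLOSED
  event#4 t=10s outcome=S: state=CLOSED
  event#5 t=14s outcome=S: state=CLOSED
  event#6 t=18s outcome=S: state=CLOSED
  event#7 t=20s outcome=S: state=CLOSED
  event#8 t=21s outcome=S: state=CLOSED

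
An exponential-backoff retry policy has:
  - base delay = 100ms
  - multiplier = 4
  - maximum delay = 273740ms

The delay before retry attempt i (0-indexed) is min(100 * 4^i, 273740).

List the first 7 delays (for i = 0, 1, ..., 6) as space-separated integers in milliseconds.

Answer: 100 400 1600 6400 25600 102400 273740

Derivation:
Computing each delay:
  i=0: min(100*4^0, 273740) = 100
  i=1: min(100*4^1, 273740) = 400
  i=2: min(100*4^2, 273740) = 1600
  i=3: min(100*4^3, 273740) = 6400
  i=4: min(100*4^4, 273740) = 25600
  i=5: min(100*4^5, 273740) = 102400
  i=6: min(100*4^6, 273740) = 273740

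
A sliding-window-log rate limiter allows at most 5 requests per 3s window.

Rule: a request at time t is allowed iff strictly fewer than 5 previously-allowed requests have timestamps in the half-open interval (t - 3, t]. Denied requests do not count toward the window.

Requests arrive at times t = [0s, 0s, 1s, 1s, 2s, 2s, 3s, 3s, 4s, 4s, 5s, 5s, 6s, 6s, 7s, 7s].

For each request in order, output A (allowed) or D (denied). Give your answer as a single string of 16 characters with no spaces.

Answer: AAAAADAAAAADAAAA

Derivation:
Tracking allowed requests in the window:
  req#1 t=0s: ALLOW
  req#2 t=0s: ALLOW
  req#3 t=1s: ALLOW
  req#4 t=1s: ALLOW
  req#5 t=2s: ALLOW
  req#6 t=2s: DENY
  req#7 t=3s: ALLOW
  req#8 t=3s: ALLOW
  req#9 t=4s: ALLOW
  req#10 t=4s: ALLOW
  req#11 t=5s: ALLOW
  req#12 t=5s: DENY
  req#13 t=6s: ALLOW
  req#14 t=6s: ALLOW
  req#15 t=7s: ALLOW
  req#16 t=7s: ALLOW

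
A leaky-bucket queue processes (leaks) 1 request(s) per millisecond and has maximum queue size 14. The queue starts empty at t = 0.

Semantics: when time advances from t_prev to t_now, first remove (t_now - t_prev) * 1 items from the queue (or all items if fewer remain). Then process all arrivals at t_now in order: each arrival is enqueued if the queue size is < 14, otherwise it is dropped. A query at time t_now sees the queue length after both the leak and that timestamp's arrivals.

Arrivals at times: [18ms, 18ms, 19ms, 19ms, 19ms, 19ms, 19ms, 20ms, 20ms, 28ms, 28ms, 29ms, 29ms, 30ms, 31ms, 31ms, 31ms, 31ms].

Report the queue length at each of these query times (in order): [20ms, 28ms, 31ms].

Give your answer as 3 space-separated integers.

Queue lengths at query times:
  query t=20ms: backlog = 7
  query t=28ms: backlog = 2
  query t=31ms: backlog = 6

Answer: 7 2 6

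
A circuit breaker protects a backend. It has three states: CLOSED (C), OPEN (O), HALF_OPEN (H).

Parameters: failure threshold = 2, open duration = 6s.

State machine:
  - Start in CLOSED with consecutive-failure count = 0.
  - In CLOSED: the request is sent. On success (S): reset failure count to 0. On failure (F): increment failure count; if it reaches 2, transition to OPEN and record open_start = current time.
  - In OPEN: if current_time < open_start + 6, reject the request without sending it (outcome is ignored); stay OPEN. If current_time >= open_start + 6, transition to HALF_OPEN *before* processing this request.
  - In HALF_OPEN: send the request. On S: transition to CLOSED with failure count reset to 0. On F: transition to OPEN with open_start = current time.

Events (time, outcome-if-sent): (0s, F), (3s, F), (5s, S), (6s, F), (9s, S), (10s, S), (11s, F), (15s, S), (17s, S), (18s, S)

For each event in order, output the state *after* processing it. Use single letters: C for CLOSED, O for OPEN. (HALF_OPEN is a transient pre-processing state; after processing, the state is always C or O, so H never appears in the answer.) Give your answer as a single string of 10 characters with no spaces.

Answer: COOOCCCCCC

Derivation:
State after each event:
  event#1 t=0s outcome=F: state=CLOSED
  event#2 t=3s outcome=F: state=OPEN
  event#3 t=5s outcome=S: state=OPEN
  event#4 t=6s outcome=F: state=OPEN
  event#5 t=9s outcome=S: state=CLOSED
  event#6 t=10s outcome=S: state=CLOSED
  event#7 t=11s outcome=F: state=CLOSED
  event#8 t=15s outcome=S: state=CLOSED
  event#9 t=17s outcome=S: state=CLOSED
  event#10 t=18s outcome=S: state=CLOSED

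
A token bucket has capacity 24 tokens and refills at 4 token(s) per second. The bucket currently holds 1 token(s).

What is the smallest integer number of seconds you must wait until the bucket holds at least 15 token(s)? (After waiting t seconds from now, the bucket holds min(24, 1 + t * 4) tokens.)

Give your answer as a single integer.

Answer: 4

Derivation:
Need 1 + t * 4 >= 15, so t >= 14/4.
Smallest integer t = ceil(14/4) = 4.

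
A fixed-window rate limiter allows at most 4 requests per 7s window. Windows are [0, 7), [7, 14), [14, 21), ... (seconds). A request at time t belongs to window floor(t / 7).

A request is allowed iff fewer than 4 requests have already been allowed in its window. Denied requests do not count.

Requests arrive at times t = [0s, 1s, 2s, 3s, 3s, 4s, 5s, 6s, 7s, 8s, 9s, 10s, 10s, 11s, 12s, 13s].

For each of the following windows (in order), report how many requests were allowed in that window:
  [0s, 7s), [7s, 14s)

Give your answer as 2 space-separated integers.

Answer: 4 4

Derivation:
Processing requests:
  req#1 t=0s (window 0): ALLOW
  req#2 t=1s (window 0): ALLOW
  req#3 t=2s (window 0): ALLOW
  req#4 t=3s (window 0): ALLOW
  req#5 t=3s (window 0): DENY
  req#6 t=4s (window 0): DENY
  req#7 t=5s (window 0): DENY
  req#8 t=6s (window 0): DENY
  req#9 t=7s (window 1): ALLOW
  req#10 t=8s (window 1): ALLOW
  req#11 t=9s (window 1): ALLOW
  req#12 t=10s (window 1): ALLOW
  req#13 t=10s (window 1): DENY
  req#14 t=11s (window 1): DENY
  req#15 t=12s (window 1): DENY
  req#16 t=13s (window 1): DENY

Allowed counts by window: 4 4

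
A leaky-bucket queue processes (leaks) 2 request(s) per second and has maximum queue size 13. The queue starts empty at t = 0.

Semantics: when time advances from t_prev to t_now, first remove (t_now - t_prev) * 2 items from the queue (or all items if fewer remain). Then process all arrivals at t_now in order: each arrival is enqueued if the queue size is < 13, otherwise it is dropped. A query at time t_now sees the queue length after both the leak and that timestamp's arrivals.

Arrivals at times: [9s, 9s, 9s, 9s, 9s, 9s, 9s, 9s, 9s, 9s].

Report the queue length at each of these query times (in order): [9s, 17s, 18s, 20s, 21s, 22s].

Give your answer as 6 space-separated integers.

Answer: 10 0 0 0 0 0

Derivation:
Queue lengths at query times:
  query t=9s: backlog = 10
  query t=17s: backlog = 0
  query t=18s: backlog = 0
  query t=20s: backlog = 0
  query t=21s: backlog = 0
  query t=22s: backlog = 0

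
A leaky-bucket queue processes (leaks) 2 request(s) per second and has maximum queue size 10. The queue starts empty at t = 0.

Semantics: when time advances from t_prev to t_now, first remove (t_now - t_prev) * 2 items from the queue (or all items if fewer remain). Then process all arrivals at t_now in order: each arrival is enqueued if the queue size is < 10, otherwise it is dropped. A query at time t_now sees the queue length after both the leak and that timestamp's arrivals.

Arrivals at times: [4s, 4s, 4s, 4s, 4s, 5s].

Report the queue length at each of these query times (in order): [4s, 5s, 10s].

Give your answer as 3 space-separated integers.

Answer: 5 4 0

Derivation:
Queue lengths at query times:
  query t=4s: backlog = 5
  query t=5s: backlog = 4
  query t=10s: backlog = 0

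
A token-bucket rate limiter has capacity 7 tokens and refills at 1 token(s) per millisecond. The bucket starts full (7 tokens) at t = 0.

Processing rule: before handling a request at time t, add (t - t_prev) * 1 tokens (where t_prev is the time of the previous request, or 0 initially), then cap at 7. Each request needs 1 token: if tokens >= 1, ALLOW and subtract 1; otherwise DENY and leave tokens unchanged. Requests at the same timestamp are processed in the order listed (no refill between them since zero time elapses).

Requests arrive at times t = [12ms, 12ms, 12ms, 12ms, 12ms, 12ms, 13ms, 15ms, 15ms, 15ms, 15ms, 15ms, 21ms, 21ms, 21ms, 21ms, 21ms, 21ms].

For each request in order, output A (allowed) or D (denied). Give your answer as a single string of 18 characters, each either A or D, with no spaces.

Simulating step by step:
  req#1 t=12ms: ALLOW
  req#2 t=12ms: ALLOW
  req#3 t=12ms: ALLOW
  req#4 t=12ms: ALLOW
  req#5 t=12ms: ALLOW
  req#6 t=12ms: ALLOW
  req#7 t=13ms: ALLOW
  req#8 t=15ms: ALLOW
  req#9 t=15ms: ALLOW
  req#10 t=15ms: ALLOW
  req#11 t=15ms: DENY
  req#12 t=15ms: DENY
  req#13 t=21ms: ALLOW
  req#14 t=21ms: ALLOW
  req#15 t=21ms: ALLOW
  req#16 t=21ms: ALLOW
  req#17 t=21ms: ALLOW
  req#18 t=21ms: ALLOW

Answer: AAAAAAAAAADDAAAAAA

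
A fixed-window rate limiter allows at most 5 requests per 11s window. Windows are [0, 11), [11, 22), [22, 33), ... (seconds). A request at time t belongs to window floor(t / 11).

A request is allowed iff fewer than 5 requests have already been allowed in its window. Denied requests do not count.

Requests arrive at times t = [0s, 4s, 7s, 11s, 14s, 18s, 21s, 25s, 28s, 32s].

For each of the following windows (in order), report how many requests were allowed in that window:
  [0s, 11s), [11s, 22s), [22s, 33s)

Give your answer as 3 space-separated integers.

Processing requests:
  req#1 t=0s (window 0): ALLOW
  req#2 t=4s (window 0): ALLOW
  req#3 t=7s (window 0): ALLOW
  req#4 t=11s (window 1): ALLOW
  req#5 t=14s (window 1): ALLOW
  req#6 t=18s (window 1): ALLOW
  req#7 t=21s (window 1): ALLOW
  req#8 t=25s (window 2): ALLOW
  req#9 t=28s (window 2): ALLOW
  req#10 t=32s (window 2): ALLOW

Allowed counts by window: 3 4 3

Answer: 3 4 3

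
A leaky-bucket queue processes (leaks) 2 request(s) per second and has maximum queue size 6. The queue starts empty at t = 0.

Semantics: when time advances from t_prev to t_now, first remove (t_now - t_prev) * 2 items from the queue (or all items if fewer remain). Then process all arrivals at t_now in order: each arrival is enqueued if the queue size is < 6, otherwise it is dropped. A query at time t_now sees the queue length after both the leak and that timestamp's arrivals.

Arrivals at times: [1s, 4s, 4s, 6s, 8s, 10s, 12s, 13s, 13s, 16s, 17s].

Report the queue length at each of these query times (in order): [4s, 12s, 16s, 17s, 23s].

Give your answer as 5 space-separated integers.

Queue lengths at query times:
  query t=4s: backlog = 2
  query t=12s: backlog = 1
  query t=16s: backlog = 1
  query t=17s: backlog = 1
  query t=23s: backlog = 0

Answer: 2 1 1 1 0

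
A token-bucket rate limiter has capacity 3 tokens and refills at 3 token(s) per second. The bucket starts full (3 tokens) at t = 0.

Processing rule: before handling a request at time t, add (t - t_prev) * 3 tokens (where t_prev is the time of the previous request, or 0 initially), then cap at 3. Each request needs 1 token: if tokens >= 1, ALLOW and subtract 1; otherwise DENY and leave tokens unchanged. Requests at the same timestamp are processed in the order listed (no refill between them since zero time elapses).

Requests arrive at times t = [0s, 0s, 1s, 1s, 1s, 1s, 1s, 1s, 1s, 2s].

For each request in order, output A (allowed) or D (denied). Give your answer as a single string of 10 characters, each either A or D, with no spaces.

Simulating step by step:
  req#1 t=0s: ALLOW
  req#2 t=0s: ALLOW
  req#3 t=1s: ALLOW
  req#4 t=1s: ALLOW
  req#5 t=1s: ALLOW
  req#6 t=1s: DENY
  req#7 t=1s: DENY
  req#8 t=1s: DENY
  req#9 t=1s: DENY
  req#10 t=2s: ALLOW

Answer: AAAAADDDDA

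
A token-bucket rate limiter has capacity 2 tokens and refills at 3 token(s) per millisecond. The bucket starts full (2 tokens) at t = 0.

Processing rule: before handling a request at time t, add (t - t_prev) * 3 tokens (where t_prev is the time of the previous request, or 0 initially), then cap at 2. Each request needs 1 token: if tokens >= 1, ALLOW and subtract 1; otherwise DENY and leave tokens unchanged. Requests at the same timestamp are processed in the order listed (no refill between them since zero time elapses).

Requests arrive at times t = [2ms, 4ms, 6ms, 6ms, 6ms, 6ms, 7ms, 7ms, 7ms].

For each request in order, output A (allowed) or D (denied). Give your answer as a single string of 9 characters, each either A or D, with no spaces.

Answer: AAAADDAAD

Derivation:
Simulating step by step:
  req#1 t=2ms: ALLOW
  req#2 t=4ms: ALLOW
  req#3 t=6ms: ALLOW
  req#4 t=6ms: ALLOW
  req#5 t=6ms: DENY
  req#6 t=6ms: DENY
  req#7 t=7ms: ALLOW
  req#8 t=7ms: ALLOW
  req#9 t=7ms: DENY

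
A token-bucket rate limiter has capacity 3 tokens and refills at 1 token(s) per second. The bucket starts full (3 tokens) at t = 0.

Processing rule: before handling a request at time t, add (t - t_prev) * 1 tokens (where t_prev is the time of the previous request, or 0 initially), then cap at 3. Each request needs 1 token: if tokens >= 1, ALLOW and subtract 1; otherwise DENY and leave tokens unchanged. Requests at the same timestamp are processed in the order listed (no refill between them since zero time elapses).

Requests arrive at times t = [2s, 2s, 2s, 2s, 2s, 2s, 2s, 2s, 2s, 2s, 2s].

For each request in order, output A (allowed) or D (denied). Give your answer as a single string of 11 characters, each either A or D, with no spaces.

Simulating step by step:
  req#1 t=2s: ALLOW
  req#2 t=2s: ALLOW
  req#3 t=2s: ALLOW
  req#4 t=2s: DENY
  req#5 t=2s: DENY
  req#6 t=2s: DENY
  req#7 t=2s: DENY
  req#8 t=2s: DENY
  req#9 t=2s: DENY
  req#10 t=2s: DENY
  req#11 t=2s: DENY

Answer: AAADDDDDDDD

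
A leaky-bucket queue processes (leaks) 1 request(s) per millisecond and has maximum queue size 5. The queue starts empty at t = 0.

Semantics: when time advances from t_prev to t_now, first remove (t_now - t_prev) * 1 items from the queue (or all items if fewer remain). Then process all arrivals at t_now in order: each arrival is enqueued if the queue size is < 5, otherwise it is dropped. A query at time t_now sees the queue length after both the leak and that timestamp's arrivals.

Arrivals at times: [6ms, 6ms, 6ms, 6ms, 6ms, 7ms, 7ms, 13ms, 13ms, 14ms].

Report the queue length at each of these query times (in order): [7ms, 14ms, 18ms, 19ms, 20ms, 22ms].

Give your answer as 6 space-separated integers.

Queue lengths at query times:
  query t=7ms: backlog = 5
  query t=14ms: backlog = 2
  query t=18ms: backlog = 0
  query t=19ms: backlog = 0
  query t=20ms: backlog = 0
  query t=22ms: backlog = 0

Answer: 5 2 0 0 0 0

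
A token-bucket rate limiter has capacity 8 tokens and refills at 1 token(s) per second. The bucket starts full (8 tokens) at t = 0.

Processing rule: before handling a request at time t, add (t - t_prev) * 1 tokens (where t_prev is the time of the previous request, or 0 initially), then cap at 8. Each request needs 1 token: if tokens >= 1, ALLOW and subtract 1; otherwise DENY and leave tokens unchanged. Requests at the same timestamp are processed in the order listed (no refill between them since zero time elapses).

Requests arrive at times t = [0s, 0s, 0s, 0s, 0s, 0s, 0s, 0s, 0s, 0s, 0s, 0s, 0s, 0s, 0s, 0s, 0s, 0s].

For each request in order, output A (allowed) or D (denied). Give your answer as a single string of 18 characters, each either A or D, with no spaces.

Simulating step by step:
  req#1 t=0s: ALLOW
  req#2 t=0s: ALLOW
  req#3 t=0s: ALLOW
  req#4 t=0s: ALLOW
  req#5 t=0s: ALLOW
  req#6 t=0s: ALLOW
  req#7 t=0s: ALLOW
  req#8 t=0s: ALLOW
  req#9 t=0s: DENY
  req#10 t=0s: DENY
  req#11 t=0s: DENY
  req#12 t=0s: DENY
  req#13 t=0s: DENY
  req#14 t=0s: DENY
  req#15 t=0s: DENY
  req#16 t=0s: DENY
  req#17 t=0s: DENY
  req#18 t=0s: DENY

Answer: AAAAAAAADDDDDDDDDD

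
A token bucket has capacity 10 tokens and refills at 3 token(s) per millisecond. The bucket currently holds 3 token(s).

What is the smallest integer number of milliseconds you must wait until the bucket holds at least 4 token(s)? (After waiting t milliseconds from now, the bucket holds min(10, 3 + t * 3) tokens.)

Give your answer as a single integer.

Need 3 + t * 3 >= 4, so t >= 1/3.
Smallest integer t = ceil(1/3) = 1.

Answer: 1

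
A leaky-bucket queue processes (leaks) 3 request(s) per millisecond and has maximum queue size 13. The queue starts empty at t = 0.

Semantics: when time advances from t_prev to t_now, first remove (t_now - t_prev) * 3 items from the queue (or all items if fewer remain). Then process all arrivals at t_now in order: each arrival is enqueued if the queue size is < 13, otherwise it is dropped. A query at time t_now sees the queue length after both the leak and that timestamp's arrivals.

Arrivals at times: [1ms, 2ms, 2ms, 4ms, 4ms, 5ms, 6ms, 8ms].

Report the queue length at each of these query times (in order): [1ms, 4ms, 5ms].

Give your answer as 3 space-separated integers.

Queue lengths at query times:
  query t=1ms: backlog = 1
  query t=4ms: backlog = 2
  query t=5ms: backlog = 1

Answer: 1 2 1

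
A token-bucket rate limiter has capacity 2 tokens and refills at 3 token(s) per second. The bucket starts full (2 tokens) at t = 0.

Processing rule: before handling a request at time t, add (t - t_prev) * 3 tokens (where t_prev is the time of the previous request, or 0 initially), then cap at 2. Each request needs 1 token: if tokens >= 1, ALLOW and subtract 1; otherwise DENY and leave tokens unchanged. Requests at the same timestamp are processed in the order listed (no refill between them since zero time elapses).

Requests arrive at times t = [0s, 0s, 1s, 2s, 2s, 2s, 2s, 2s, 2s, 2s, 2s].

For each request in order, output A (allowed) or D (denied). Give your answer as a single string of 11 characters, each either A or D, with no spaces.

Answer: AAAAADDDDDD

Derivation:
Simulating step by step:
  req#1 t=0s: ALLOW
  req#2 t=0s: ALLOW
  req#3 t=1s: ALLOW
  req#4 t=2s: ALLOW
  req#5 t=2s: ALLOW
  req#6 t=2s: DENY
  req#7 t=2s: DENY
  req#8 t=2s: DENY
  req#9 t=2s: DENY
  req#10 t=2s: DENY
  req#11 t=2s: DENY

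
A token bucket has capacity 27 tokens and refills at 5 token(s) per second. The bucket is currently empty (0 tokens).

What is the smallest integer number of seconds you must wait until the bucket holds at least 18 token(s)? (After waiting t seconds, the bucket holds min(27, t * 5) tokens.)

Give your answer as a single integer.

Answer: 4

Derivation:
Need t * 5 >= 18, so t >= 18/5.
Smallest integer t = ceil(18/5) = 4.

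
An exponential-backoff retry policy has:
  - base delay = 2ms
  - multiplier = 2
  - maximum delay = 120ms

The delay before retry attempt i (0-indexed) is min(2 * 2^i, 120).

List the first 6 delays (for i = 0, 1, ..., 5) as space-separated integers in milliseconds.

Computing each delay:
  i=0: min(2*2^0, 120) = 2
  i=1: min(2*2^1, 120) = 4
  i=2: min(2*2^2, 120) = 8
  i=3: min(2*2^3, 120) = 16
  i=4: min(2*2^4, 120) = 32
  i=5: min(2*2^5, 120) = 64

Answer: 2 4 8 16 32 64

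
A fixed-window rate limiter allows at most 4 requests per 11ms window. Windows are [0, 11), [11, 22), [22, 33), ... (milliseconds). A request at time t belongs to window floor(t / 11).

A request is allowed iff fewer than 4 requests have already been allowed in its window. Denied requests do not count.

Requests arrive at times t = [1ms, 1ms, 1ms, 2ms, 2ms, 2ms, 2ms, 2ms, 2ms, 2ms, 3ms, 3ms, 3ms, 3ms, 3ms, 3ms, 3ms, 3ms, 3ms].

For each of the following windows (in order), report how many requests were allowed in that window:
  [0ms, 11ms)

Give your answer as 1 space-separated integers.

Answer: 4

Derivation:
Processing requests:
  req#1 t=1ms (window 0): ALLOW
  req#2 t=1ms (window 0): ALLOW
  req#3 t=1ms (window 0): ALLOW
  req#4 t=2ms (window 0): ALLOW
  req#5 t=2ms (window 0): DENY
  req#6 t=2ms (window 0): DENY
  req#7 t=2ms (window 0): DENY
  req#8 t=2ms (window 0): DENY
  req#9 t=2ms (window 0): DENY
  req#10 t=2ms (window 0): DENY
  req#11 t=3ms (window 0): DENY
  req#12 t=3ms (window 0): DENY
  req#13 t=3ms (window 0): DENY
  req#14 t=3ms (window 0): DENY
  req#15 t=3ms (window 0): DENY
  req#16 t=3ms (window 0): DENY
  req#17 t=3ms (window 0): DENY
  req#18 t=3ms (window 0): DENY
  req#19 t=3ms (window 0): DENY

Allowed counts by window: 4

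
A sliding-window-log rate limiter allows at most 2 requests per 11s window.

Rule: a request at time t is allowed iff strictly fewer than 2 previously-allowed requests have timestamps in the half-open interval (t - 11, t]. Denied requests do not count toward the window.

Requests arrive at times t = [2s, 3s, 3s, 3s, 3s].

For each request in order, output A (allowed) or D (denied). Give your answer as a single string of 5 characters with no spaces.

Answer: AADDD

Derivation:
Tracking allowed requests in the window:
  req#1 t=2s: ALLOW
  req#2 t=3s: ALLOW
  req#3 t=3s: DENY
  req#4 t=3s: DENY
  req#5 t=3s: DENY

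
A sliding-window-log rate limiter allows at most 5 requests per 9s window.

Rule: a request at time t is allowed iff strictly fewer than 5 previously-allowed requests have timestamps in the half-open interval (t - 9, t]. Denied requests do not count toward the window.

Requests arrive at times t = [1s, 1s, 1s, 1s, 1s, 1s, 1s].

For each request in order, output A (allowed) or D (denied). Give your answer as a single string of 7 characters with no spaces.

Tracking allowed requests in the window:
  req#1 t=1s: ALLOW
  req#2 t=1s: ALLOW
  req#3 t=1s: ALLOW
  req#4 t=1s: ALLOW
  req#5 t=1s: ALLOW
  req#6 t=1s: DENY
  req#7 t=1s: DENY

Answer: AAAAADD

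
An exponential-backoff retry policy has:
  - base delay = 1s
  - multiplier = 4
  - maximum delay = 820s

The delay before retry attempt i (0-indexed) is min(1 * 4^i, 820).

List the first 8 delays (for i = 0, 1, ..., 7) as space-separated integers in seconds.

Answer: 1 4 16 64 256 820 820 820

Derivation:
Computing each delay:
  i=0: min(1*4^0, 820) = 1
  i=1: min(1*4^1, 820) = 4
  i=2: min(1*4^2, 820) = 16
  i=3: min(1*4^3, 820) = 64
  i=4: min(1*4^4, 820) = 256
  i=5: min(1*4^5, 820) = 820
  i=6: min(1*4^6, 820) = 820
  i=7: min(1*4^7, 820) = 820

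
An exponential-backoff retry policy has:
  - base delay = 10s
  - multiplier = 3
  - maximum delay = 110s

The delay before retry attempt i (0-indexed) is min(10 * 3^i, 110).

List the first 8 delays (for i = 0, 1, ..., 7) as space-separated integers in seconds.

Computing each delay:
  i=0: min(10*3^0, 110) = 10
  i=1: min(10*3^1, 110) = 30
  i=2: min(10*3^2, 110) = 90
  i=3: min(10*3^3, 110) = 110
  i=4: min(10*3^4, 110) = 110
  i=5: min(10*3^5, 110) = 110
  i=6: min(10*3^6, 110) = 110
  i=7: min(10*3^7, 110) = 110

Answer: 10 30 90 110 110 110 110 110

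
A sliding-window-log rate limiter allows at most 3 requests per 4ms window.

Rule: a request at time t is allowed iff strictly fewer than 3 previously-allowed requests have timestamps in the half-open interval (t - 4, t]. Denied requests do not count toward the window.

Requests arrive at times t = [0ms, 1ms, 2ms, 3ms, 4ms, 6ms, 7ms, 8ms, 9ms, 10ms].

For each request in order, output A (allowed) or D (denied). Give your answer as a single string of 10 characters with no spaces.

Answer: AAADAAAADA

Derivation:
Tracking allowed requests in the window:
  req#1 t=0ms: ALLOW
  req#2 t=1ms: ALLOW
  req#3 t=2ms: ALLOW
  req#4 t=3ms: DENY
  req#5 t=4ms: ALLOW
  req#6 t=6ms: ALLOW
  req#7 t=7ms: ALLOW
  req#8 t=8ms: ALLOW
  req#9 t=9ms: DENY
  req#10 t=10ms: ALLOW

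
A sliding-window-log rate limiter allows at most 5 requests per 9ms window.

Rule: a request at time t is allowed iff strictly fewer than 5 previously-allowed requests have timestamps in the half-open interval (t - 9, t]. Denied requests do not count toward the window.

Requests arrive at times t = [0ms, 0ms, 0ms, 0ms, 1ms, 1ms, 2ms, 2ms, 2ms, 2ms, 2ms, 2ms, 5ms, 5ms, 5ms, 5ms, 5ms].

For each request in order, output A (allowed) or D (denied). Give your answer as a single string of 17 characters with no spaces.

Answer: AAAAADDDDDDDDDDDD

Derivation:
Tracking allowed requests in the window:
  req#1 t=0ms: ALLOW
  req#2 t=0ms: ALLOW
  req#3 t=0ms: ALLOW
  req#4 t=0ms: ALLOW
  req#5 t=1ms: ALLOW
  req#6 t=1ms: DENY
  req#7 t=2ms: DENY
  req#8 t=2ms: DENY
  req#9 t=2ms: DENY
  req#10 t=2ms: DENY
  req#11 t=2ms: DENY
  req#12 t=2ms: DENY
  req#13 t=5ms: DENY
  req#14 t=5ms: DENY
  req#15 t=5ms: DENY
  req#16 t=5ms: DENY
  req#17 t=5ms: DENY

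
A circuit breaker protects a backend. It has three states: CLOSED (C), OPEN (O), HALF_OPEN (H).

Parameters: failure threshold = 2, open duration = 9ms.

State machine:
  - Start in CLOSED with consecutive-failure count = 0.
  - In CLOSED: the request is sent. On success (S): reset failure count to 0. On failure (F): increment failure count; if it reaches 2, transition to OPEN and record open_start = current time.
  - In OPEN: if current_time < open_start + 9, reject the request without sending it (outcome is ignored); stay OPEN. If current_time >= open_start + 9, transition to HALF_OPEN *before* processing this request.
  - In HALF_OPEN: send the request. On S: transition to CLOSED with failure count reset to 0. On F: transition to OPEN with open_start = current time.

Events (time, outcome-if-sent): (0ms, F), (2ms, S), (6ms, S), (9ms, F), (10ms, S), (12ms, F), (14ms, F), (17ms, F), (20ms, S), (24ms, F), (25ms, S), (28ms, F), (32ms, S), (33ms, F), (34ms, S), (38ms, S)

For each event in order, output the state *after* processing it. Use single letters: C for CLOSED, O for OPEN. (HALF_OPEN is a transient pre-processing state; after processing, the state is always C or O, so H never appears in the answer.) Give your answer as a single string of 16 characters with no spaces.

State after each event:
  event#1 t=0ms outcome=F: state=CLOSED
  event#2 t=2ms outcome=S: state=CLOSED
  event#3 t=6ms outcome=S: state=CLOSED
  event#4 t=9ms outcome=F: state=CLOSED
  event#5 t=10ms outcome=S: state=CLOSED
  event#6 t=12ms outcome=F: state=CLOSED
  event#7 t=14ms outcome=F: state=OPEN
  event#8 t=17ms outcome=F: state=OPEN
  event#9 t=20ms outcome=S: state=OPEN
  event#10 t=24ms outcome=F: state=OPEN
  event#11 t=25ms outcome=S: state=OPEN
  event#12 t=28ms outcome=F: state=OPEN
  event#13 t=32ms outcome=S: state=OPEN
  event#14 t=33ms outcome=F: state=OPEN
  event#15 t=34ms outcome=S: state=OPEN
  event#16 t=38ms outcome=S: state=OPEN

Answer: CCCCCCOOOOOOOOOO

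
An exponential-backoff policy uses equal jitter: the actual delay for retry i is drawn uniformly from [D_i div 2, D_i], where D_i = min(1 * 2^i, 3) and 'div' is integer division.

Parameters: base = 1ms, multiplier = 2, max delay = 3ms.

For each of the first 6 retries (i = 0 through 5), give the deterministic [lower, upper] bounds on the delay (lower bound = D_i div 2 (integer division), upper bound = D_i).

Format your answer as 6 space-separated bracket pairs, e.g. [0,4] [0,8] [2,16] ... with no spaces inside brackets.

Answer: [0,1] [1,2] [1,3] [1,3] [1,3] [1,3]

Derivation:
Computing bounds per retry:
  i=0: D_i=min(1*2^0,3)=1, bounds=[0,1]
  i=1: D_i=min(1*2^1,3)=2, bounds=[1,2]
  i=2: D_i=min(1*2^2,3)=3, bounds=[1,3]
  i=3: D_i=min(1*2^3,3)=3, bounds=[1,3]
  i=4: D_i=min(1*2^4,3)=3, bounds=[1,3]
  i=5: D_i=min(1*2^5,3)=3, bounds=[1,3]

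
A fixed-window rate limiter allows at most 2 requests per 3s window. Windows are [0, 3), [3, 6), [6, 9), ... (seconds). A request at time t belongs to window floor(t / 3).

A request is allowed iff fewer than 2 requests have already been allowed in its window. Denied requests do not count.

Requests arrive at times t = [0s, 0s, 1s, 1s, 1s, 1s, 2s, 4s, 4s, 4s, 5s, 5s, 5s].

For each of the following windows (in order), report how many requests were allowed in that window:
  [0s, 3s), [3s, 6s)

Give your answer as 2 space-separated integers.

Answer: 2 2

Derivation:
Processing requests:
  req#1 t=0s (window 0): ALLOW
  req#2 t=0s (window 0): ALLOW
  req#3 t=1s (window 0): DENY
  req#4 t=1s (window 0): DENY
  req#5 t=1s (window 0): DENY
  req#6 t=1s (window 0): DENY
  req#7 t=2s (window 0): DENY
  req#8 t=4s (window 1): ALLOW
  req#9 t=4s (window 1): ALLOW
  req#10 t=4s (window 1): DENY
  req#11 t=5s (window 1): DENY
  req#12 t=5s (window 1): DENY
  req#13 t=5s (window 1): DENY

Allowed counts by window: 2 2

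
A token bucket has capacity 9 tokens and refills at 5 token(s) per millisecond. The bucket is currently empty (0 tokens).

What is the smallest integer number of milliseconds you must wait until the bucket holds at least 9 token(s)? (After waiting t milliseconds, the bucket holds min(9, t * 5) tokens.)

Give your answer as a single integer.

Answer: 2

Derivation:
Need t * 5 >= 9, so t >= 9/5.
Smallest integer t = ceil(9/5) = 2.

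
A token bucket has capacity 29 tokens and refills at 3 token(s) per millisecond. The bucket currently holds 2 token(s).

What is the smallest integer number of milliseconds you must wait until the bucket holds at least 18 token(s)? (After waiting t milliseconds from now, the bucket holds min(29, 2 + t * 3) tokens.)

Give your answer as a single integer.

Need 2 + t * 3 >= 18, so t >= 16/3.
Smallest integer t = ceil(16/3) = 6.

Answer: 6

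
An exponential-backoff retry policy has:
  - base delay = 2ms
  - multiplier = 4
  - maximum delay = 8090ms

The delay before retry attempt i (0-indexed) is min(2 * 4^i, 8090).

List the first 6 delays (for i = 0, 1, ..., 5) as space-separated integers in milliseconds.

Computing each delay:
  i=0: min(2*4^0, 8090) = 2
  i=1: min(2*4^1, 8090) = 8
  i=2: min(2*4^2, 8090) = 32
  i=3: min(2*4^3, 8090) = 128
  i=4: min(2*4^4, 8090) = 512
  i=5: min(2*4^5, 8090) = 2048

Answer: 2 8 32 128 512 2048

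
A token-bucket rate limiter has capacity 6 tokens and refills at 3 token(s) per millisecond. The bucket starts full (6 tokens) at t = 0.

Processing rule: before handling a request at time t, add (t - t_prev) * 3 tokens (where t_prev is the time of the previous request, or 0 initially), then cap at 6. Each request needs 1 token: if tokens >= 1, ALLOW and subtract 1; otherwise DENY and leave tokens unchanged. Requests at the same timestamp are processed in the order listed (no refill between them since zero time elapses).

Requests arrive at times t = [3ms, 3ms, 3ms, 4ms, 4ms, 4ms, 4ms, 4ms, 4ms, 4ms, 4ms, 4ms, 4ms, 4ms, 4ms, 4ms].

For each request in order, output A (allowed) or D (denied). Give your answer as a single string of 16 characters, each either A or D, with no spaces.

Answer: AAAAAAAAADDDDDDD

Derivation:
Simulating step by step:
  req#1 t=3ms: ALLOW
  req#2 t=3ms: ALLOW
  req#3 t=3ms: ALLOW
  req#4 t=4ms: ALLOW
  req#5 t=4ms: ALLOW
  req#6 t=4ms: ALLOW
  req#7 t=4ms: ALLOW
  req#8 t=4ms: ALLOW
  req#9 t=4ms: ALLOW
  req#10 t=4ms: DENY
  req#11 t=4ms: DENY
  req#12 t=4ms: DENY
  req#13 t=4ms: DENY
  req#14 t=4ms: DENY
  req#15 t=4ms: DENY
  req#16 t=4ms: DENY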